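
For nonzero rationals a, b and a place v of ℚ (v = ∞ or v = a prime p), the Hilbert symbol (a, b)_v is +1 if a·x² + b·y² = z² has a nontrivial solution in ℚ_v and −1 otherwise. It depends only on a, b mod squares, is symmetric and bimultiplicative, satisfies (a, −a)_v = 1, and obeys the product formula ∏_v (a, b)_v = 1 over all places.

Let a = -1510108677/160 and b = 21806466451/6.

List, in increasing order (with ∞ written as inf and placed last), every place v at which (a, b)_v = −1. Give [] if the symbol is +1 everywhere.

[7, 11, 23, 29]

(a, b) ≡ (-1540770, 10626) mod (ℚ^×)²; places V = {2, 3, 5, 7, 11, 23, 29, ∞}.
(a,b)_23: α=1, u≡18; β=1, v≡3 (mod 23); (18|23)=+1, (3|23)=+1; sign (−1)^1·+1^1·+1^1 = -1.
(a,b)_7: α=1, u≡3; β=1, v≡3 (mod 7); (3|7)=-1, (3|7)=-1; sign (−1)^1·-1^1·-1^1 = -1.
(a,b)_3: α=5, u≡1; β=-1, v≡2 (mod 3); (1|3)=+1, (2|3)=-1; sign (−1)^1·+1^-1·-1^5 = +1.
(a,b)_5: α=-1, u≡4; β=0, v≡1 (mod 5); (4|5)=+1, (1|5)=+1; sign (−1)^0·+1^0·+1^-1 = +1.
(a,b)_2: α=-5, β=-1; u≡7, v≡1 (mod 8); ε(u)ε(v)=1·0, αω(v)=-5·0, βω(u)=-1·0; sum ≡ 0  ⇒  +1.
(a,b)_29: α=1, u≡12; β=2, v≡18 (mod 29); (12|29)=-1, (18|29)=-1; sign (−1)^0·-1^2·-1^1 = -1.
(a,b)_∞: sgn(-1540770)=−, sgn(10626)=+, so +1.
(a,b)_11: α=3, u≡1; β=5, v≡4 (mod 11); (1|11)=+1, (4|11)=+1; sign (−1)^1·+1^5·+1^3 = -1.
|Ram(-1540770, 10626)| = 4, even; anisotropic at {7, 11, 23, 29}.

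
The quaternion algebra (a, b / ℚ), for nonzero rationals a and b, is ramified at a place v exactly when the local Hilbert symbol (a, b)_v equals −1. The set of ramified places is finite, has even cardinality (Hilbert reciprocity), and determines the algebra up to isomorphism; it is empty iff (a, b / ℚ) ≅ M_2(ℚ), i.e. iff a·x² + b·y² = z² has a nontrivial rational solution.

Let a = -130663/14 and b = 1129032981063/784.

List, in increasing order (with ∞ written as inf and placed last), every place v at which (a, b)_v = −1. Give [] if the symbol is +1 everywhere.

(a, b) ≡ (-3458, 23) mod (ℚ^×)²; places V = {2, 3, 7, 13, 19, 23, ∞}.
(a,b)_∞: sgn(-3458)=−, sgn(23)=+, so +1.
(a,b)_13: α=1, u≡11; β=4, v≡10 (mod 13); (11|13)=-1, (10|13)=+1; sign (−1)^0·-1^4·+1^1 = +1.
(a,b)_23: α=2, u≡7; β=3, v≡8 (mod 23); (7|23)=-1, (8|23)=+1; sign (−1)^0·-1^3·+1^2 = -1.
(a,b)_3: α=0, u≡1; β=2, v≡2 (mod 3); (1|3)=+1, (2|3)=-1; sign (−1)^0·+1^2·-1^0 = +1.
(a,b)_19: α=1, u≡15; β=2, v≡1 (mod 19); (15|19)=-1, (1|19)=+1; sign (−1)^0·-1^2·+1^1 = +1.
(a,b)_7: α=-1, u≡3; β=-2, v≡4 (mod 7); (3|7)=-1, (4|7)=+1; sign (−1)^0·-1^-2·+1^-1 = +1.
(a,b)_2: α=-1, β=-4; u≡7, v≡7 (mod 8); ε(u)ε(v)=1·1, αω(v)=-1·0, βω(u)=-4·0; sum ≡ 1  ⇒  -1.
Ram(-3458, 23) = {2, 23}; no ℚ_2-point on the conic.

[2, 23]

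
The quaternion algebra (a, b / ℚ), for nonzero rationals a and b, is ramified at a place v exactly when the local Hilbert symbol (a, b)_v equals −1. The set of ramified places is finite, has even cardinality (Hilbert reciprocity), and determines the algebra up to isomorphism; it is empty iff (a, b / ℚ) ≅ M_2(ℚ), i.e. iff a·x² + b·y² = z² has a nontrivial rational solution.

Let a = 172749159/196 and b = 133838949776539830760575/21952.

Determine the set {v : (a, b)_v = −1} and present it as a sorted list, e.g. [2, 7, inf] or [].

[3, 11]

(a, b) ≡ (1311, 7161) mod (ℚ^×)²; places V = {2, 3, 5, 7, 11, 19, 23, 31, ∞}.
(a,b)_5: α=0, u≡4; β=2, v≡4 (mod 5); (4|5)=+1, (4|5)=+1; sign (−1)^0·+1^2·+1^0 = +1.
(a,b)_3: α=3, u≡2; β=5, v≡2 (mod 3); (2|3)=-1, (2|3)=-1; sign (−1)^1·-1^5·-1^3 = -1.
(a,b)_2: α=-2, β=-6; u≡7, v≡1 (mod 8); ε(u)ε(v)=1·0, αω(v)=-2·0, βω(u)=-6·0; sum ≡ 0  ⇒  +1.
(a,b)_23: α=1, u≡21; β=4, v≡9 (mod 23); (21|23)=-1, (9|23)=+1; sign (−1)^0·-1^4·+1^1 = +1.
(a,b)_11: α=4, u≡2; β=7, v≡6 (mod 11); (2|11)=-1, (6|11)=-1; sign (−1)^0·-1^7·-1^4 = -1.
(a,b)_7: α=-2, u≡4; β=-3, v≡1 (mod 7); (4|7)=+1, (1|7)=+1; sign (−1)^0·+1^-3·+1^-2 = +1.
(a,b)_∞: sgn(1311)=+, sgn(7161)=+, so +1.
(a,b)_19: α=1, u≡8; β=4, v≡1 (mod 19); (8|19)=-1, (1|19)=+1; sign (−1)^0·-1^4·+1^1 = +1.
(a,b)_31: α=0, u≡14; β=1, v≡8 (mod 31); (14|31)=+1, (8|31)=+1; sign (−1)^0·+1^1·+1^0 = +1.
|Ram(1311, 7161)| = 2, even; anisotropic at {3, 11}.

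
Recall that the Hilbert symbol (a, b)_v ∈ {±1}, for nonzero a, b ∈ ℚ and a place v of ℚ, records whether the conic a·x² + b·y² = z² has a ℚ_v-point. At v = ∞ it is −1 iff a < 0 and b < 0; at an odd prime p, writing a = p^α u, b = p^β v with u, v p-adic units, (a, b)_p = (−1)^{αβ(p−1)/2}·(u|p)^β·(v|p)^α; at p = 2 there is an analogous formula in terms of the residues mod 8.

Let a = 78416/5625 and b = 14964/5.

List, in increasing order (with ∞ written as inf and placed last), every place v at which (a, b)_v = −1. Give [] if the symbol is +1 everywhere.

(a, b) ≡ (29, 18705) mod (ℚ^×)²; places V = {2, 3, 5, 13, 29, 43, ∞}.
(a,b)_43: α=0, u≡2; β=1, v≡18 (mod 43); (2|43)=-1, (18|43)=-1; sign (−1)^0·-1^1·-1^0 = -1.
(a,b)_∞: sgn(29)=+, sgn(18705)=+, so +1.
(a,b)_3: α=-2, u≡2; β=1, v≡1 (mod 3); (2|3)=-1, (1|3)=+1; sign (−1)^0·-1^1·+1^-2 = -1.
(a,b)_5: α=-4, u≡4; β=-1, v≡4 (mod 5); (4|5)=+1, (4|5)=+1; sign (−1)^0·+1^-1·+1^-4 = +1.
(a,b)_2: α=4, β=2; u≡5, v≡1 (mod 8); ε(u)ε(v)=0·0, αω(v)=4·0, βω(u)=2·1; sum ≡ 0  ⇒  +1.
(a,b)_13: α=2, u≡1; β=0, v≡8 (mod 13); (1|13)=+1, (8|13)=-1; sign (−1)^0·+1^0·-1^2 = +1.
(a,b)_29: α=1, u≡22; β=1, v≡22 (mod 29); (22|29)=+1, (22|29)=+1; sign (−1)^0·+1^1·+1^1 = +1.
|Ram(29, 18705)| = 2, even; anisotropic at {3, 43}.

[3, 43]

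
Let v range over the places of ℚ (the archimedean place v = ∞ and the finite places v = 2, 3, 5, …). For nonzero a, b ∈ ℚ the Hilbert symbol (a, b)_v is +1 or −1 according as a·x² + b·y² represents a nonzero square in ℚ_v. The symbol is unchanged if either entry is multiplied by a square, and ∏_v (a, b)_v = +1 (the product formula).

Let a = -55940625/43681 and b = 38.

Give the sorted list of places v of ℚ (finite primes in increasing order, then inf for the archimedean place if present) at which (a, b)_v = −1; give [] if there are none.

Mod squares: a ≡ -1105, b ≡ 38. Check v ∈ {∞, 2, 3, 5, 11, 13, 17, 19}.
v=11: a=11^-2·(≡2), b=11^0·(≡5) mod 11; (2|11)=-1, (5|11)=+1; (−1)^{-2·0·5}·(-1)^0·(+1)^-2 = +1.
v=2: v_2(a)=0, v_2(b)=1; units ≡ 7, 3 (mod 8); ε·ε+αω+βω = 1·1+0·1+1·0 ≡ 1  ⇒  (a,b)_2 = -1.
v=5: a=5^5·(≡4), b=5^0·(≡3) mod 5; (4|5)=+1, (3|5)=-1; (−1)^{5·0·2}·(+1)^0·(-1)^5 = -1.
v=19: a=19^-2·(≡7), b=19^1·(≡2) mod 19; (7|19)=+1, (2|19)=-1; (−1)^{-2·1·9}·(+1)^1·(-1)^-2 = +1.
v=3: a=3^4·(≡2), b=3^0·(≡2) mod 3; (2|3)=-1, (2|3)=-1; (−1)^{4·0·1}·(-1)^0·(-1)^4 = +1.
v=17: a=17^1·(≡6), b=17^0·(≡4) mod 17; (6|17)=-1, (4|17)=+1; (−1)^{1·0·8}·(-1)^0·(+1)^1 = +1.
v=∞: -1105 < 0 and 38 > 0  ⇒  (a,b)_∞ = +1.
v=13: a=13^1·(≡5), b=13^0·(≡12) mod 13; (5|13)=-1, (12|13)=+1; (−1)^{1·0·6}·(-1)^0·(+1)^1 = +1.
|Ram(-1105, 38)| = 2, even; anisotropic at {2, 5}.

[2, 5]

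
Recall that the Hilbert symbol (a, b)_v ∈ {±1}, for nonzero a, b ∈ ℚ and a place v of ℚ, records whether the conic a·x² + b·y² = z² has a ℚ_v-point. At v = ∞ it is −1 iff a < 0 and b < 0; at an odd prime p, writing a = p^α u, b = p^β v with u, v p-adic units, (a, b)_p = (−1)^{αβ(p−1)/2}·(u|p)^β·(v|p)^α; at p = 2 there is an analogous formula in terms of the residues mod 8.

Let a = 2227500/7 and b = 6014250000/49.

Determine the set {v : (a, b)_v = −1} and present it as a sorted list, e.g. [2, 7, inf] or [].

(a, b) ≡ (77, 33) mod (ℚ^×)²; places V = {2, 3, 5, 7, 11, ∞}.
(a,b)_2: α=2, β=4; u≡5, v≡1 (mod 8); ε(u)ε(v)=0·0, αω(v)=2·0, βω(u)=4·1; sum ≡ 0  ⇒  +1.
(a,b)_3: α=4, u≡2; β=7, v≡2 (mod 3); (2|3)=-1, (2|3)=-1; sign (−1)^0·-1^7·-1^4 = -1.
(a,b)_5: α=4, u≡2; β=6, v≡3 (mod 5); (2|5)=-1, (3|5)=-1; sign (−1)^0·-1^6·-1^4 = +1.
(a,b)_11: α=1, u≡8; β=1, v≡1 (mod 11); (8|11)=-1, (1|11)=+1; sign (−1)^1·-1^1·+1^1 = +1.
(a,b)_∞: sgn(77)=+, sgn(33)=+, so +1.
(a,b)_7: α=-1, u≡2; β=-2, v≡3 (mod 7); (2|7)=+1, (3|7)=-1; sign (−1)^0·+1^-2·-1^-1 = -1.
|Ram(77, 33)| = 2, even; anisotropic at {3, 7}.

[3, 7]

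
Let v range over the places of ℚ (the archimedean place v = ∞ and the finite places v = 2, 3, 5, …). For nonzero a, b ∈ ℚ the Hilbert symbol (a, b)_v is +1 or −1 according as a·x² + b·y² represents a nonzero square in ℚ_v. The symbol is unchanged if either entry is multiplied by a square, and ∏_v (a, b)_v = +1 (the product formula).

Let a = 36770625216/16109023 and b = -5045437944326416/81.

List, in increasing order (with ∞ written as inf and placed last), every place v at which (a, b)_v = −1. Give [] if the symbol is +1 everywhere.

(a, b) ≡ (133, -1729) mod (ℚ^×)²; places V = {2, 3, 7, 13, 19, 37, 41, 47, ∞}.
(a,b)_∞: sgn(133)=+, sgn(-1729)=−, so +1.
(a,b)_2: α=6, β=4; u≡5, v≡7 (mod 8); ε(u)ε(v)=0·1, αω(v)=6·0, βω(u)=4·1; sum ≡ 0  ⇒  +1.
(a,b)_37: α=-2, u≡19; β=0, v≡12 (mod 37); (19|37)=-1, (12|37)=+1; sign (−1)^0·-1^0·+1^-2 = +1.
(a,b)_3: α=4, u≡1; β=-4, v≡2 (mod 3); (1|3)=+1, (2|3)=-1; sign (−1)^0·+1^-4·-1^4 = +1.
(a,b)_41: α=-2, u≡2; β=0, v≡35 (mod 41); (2|41)=+1, (35|41)=-1; sign (−1)^0·+1^0·-1^-2 = +1.
(a,b)_13: α=2, u≡12; β=5, v≡3 (mod 13); (12|13)=+1, (3|13)=+1; sign (−1)^0·+1^5·+1^2 = +1.
(a,b)_19: α=1, u≡5; β=5, v≡16 (mod 19); (5|19)=+1, (16|19)=+1; sign (−1)^1·+1^5·+1^1 = -1.
(a,b)_47: α=2, u≡38; β=0, v≡46 (mod 47); (38|47)=-1, (46|47)=-1; sign (−1)^0·-1^0·-1^2 = +1.
(a,b)_7: α=-1, u≡6; β=3, v≡5 (mod 7); (6|7)=-1, (5|7)=-1; sign (−1)^1·-1^3·-1^-1 = -1.
|Ram(133, -1729)| = 2, even; anisotropic at {7, 19}.

[7, 19]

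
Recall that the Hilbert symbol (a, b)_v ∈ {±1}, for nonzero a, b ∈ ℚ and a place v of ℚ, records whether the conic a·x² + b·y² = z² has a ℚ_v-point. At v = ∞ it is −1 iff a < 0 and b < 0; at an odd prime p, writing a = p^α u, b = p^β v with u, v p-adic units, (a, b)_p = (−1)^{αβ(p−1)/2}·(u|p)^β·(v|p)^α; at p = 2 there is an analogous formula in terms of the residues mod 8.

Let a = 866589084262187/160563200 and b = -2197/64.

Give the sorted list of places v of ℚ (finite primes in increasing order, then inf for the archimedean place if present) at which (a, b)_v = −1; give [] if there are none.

(a, b) ≡ (2124694, -13) mod (ℚ^×)²; places V = {2, 5, 7, 11, 13, 17, 19, 23, ∞}.
(a,b)_11: α=1, u≡4; β=0, v≡4 (mod 11); (4|11)=+1, (4|11)=+1; sign (−1)^0·+1^0·+1^1 = +1.
(a,b)_19: α=1, u≡9; β=0, v≡1 (mod 19); (9|19)=+1, (1|19)=+1; sign (−1)^0·+1^0·+1^1 = +1.
(a,b)_17: α=1, u≡8; β=0, v≡1 (mod 17); (8|17)=+1, (1|17)=+1; sign (−1)^0·+1^0·+1^1 = +1.
(a,b)_2: α=-17, β=-6; u≡3, v≡3 (mod 8); ε(u)ε(v)=1·1, αω(v)=-17·1, βω(u)=-6·1; sum ≡ 0  ⇒  +1.
(a,b)_23: α=1, u≡15; β=0, v≡7 (mod 23); (15|23)=-1, (7|23)=-1; sign (−1)^0·-1^0·-1^1 = -1.
(a,b)_13: α=9, u≡8; β=3, v≡1 (mod 13); (8|13)=-1, (1|13)=+1; sign (−1)^0·-1^3·+1^9 = -1.
(a,b)_7: α=-2, u≡3; β=0, v≡1 (mod 7); (3|7)=-1, (1|7)=+1; sign (−1)^0·-1^0·+1^-2 = +1.
(a,b)_5: α=-2, u≡4; β=0, v≡2 (mod 5); (4|5)=+1, (2|5)=-1; sign (−1)^0·+1^0·-1^-2 = +1.
(a,b)_∞: sgn(2124694)=+, sgn(-13)=−, so +1.
|Ram(2124694, -13)| = 2, even; anisotropic at {13, 23}.

[13, 23]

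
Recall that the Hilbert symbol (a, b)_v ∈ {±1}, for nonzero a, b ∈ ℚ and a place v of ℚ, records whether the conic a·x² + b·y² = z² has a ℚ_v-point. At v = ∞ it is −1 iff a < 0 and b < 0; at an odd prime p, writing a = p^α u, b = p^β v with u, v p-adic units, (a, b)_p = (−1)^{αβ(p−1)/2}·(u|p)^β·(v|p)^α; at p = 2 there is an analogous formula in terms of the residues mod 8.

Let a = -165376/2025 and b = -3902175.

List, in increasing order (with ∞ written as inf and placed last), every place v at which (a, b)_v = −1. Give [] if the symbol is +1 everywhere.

[17, inf]

Mod squares: a ≡ -646, b ≡ -1927. Check v ∈ {∞, 2, 3, 5, 17, 19, 41, 47}.
v=5: a=5^-2·(≡4), b=5^2·(≡3) mod 5; (4|5)=+1, (3|5)=-1; (−1)^{-2·2·2}·(+1)^2·(-1)^-2 = +1.
v=3: a=3^-4·(≡2), b=3^4·(≡2) mod 3; (2|3)=-1, (2|3)=-1; (−1)^{-4·4·1}·(-1)^4·(-1)^-4 = +1.
v=2: v_2(a)=9, v_2(b)=0; units ≡ 5, 1 (mod 8); ε·ε+αω+βω = 0·0+9·0+0·1 ≡ 0  ⇒  (a,b)_2 = +1.
v=41: a=41^0·(≡37), b=41^1·(≡27) mod 41; (37|41)=+1, (27|41)=-1; (−1)^{0·1·20}·(+1)^1·(-1)^0 = +1.
v=19: a=19^1·(≡5), b=19^0·(≡7) mod 19; (5|19)=+1, (7|19)=+1; (−1)^{1·0·9}·(+1)^0·(+1)^1 = +1.
v=∞: -646 < 0 and -1927 < 0  ⇒  (a,b)_∞ = -1.
v=47: a=47^0·(≡16), b=47^1·(≡24) mod 47; (16|47)=+1, (24|47)=+1; (−1)^{0·1·23}·(+1)^1·(+1)^0 = +1.
v=17: a=17^1·(≡15), b=17^0·(≡5) mod 17; (15|17)=+1, (5|17)=-1; (−1)^{1·0·8}·(+1)^0·(-1)^1 = -1.
|Ram(-646, -1927)| = 2, even; anisotropic at {17, ∞}.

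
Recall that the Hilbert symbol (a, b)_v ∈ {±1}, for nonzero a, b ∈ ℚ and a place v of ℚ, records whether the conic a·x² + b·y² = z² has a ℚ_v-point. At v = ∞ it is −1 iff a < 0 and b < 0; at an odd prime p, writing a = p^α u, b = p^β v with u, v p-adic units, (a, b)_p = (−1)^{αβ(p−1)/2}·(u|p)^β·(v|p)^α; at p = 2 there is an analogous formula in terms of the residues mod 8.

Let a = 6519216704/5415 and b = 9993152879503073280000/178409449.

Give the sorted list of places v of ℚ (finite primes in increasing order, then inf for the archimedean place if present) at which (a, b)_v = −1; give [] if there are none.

(a, b) ≡ (15015, 3) mod (ℚ^×)²; places V = {2, 3, 5, 7, 11, 13, 19, 29, 37, ∞}.
(a,b)_19: α=-2, u≡16; β=-4, v≡8 (mod 19); (16|19)=+1, (8|19)=-1; sign (−1)^0·+1^-4·-1^-2 = +1.
(a,b)_2: α=6, β=16; u≡7, v≡3 (mod 8); ε(u)ε(v)=1·1, αω(v)=6·1, βω(u)=16·0; sum ≡ 1  ⇒  -1.
(a,b)_11: α=3, u≡1; β=4, v≡3 (mod 11); (1|11)=+1, (3|11)=+1; sign (−1)^0·+1^4·+1^3 = +1.
(a,b)_5: α=-1, u≡3; β=4, v≡2 (mod 5); (3|5)=-1, (2|5)=-1; sign (−1)^0·-1^4·-1^-1 = -1.
(a,b)_∞: sgn(15015)=+, sgn(3)=+, so +1.
(a,b)_37: α=0, u≡3; β=-2, v≡11 (mod 37); (3|37)=+1, (11|37)=+1; sign (−1)^0·+1^-2·+1^0 = +1.
(a,b)_13: α=1, u≡7; β=4, v≡4 (mod 13); (7|13)=-1, (4|13)=+1; sign (−1)^0·-1^4·+1^1 = +1.
(a,b)_3: α=-1, u≡1; β=5, v≡1 (mod 3); (1|3)=+1, (1|3)=+1; sign (−1)^1·+1^5·+1^-1 = -1.
(a,b)_7: α=1, u≡5; β=4, v≡3 (mod 7); (5|7)=-1, (3|7)=-1; sign (−1)^0·-1^4·-1^1 = -1.
(a,b)_29: α=2, u≡9; β=0, v≡15 (mod 29); (9|29)=+1, (15|29)=-1; sign (−1)^0·+1^0·-1^2 = +1.
|Ram(15015, 3)| = 4, even; anisotropic at {2, 3, 5, 7}.

[2, 3, 5, 7]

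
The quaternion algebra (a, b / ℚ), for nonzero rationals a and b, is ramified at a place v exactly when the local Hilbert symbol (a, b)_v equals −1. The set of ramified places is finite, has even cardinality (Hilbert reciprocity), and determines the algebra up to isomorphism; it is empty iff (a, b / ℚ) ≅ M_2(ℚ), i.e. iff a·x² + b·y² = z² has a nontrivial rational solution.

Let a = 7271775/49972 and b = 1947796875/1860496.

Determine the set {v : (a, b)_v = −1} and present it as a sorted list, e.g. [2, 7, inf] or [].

(a, b) ≡ (5187, 19) mod (ℚ^×)²; places V = {2, 3, 5, 7, 11, 13, 19, 31, ∞}.
(a,b)_2: α=-2, β=-4; u≡3, v≡3 (mod 8); ε(u)ε(v)=1·1, αω(v)=-2·1, βω(u)=-4·1; sum ≡ 1  ⇒  -1.
(a,b)_7: α=1, u≡3; β=0, v≡3 (mod 7); (3|7)=-1, (3|7)=-1; sign (−1)^0·-1^0·-1^1 = -1.
(a,b)_19: α=1, u≡4; β=1, v≡5 (mod 19); (4|19)=+1, (5|19)=+1; sign (−1)^1·+1^1·+1^1 = -1.
(a,b)_∞: sgn(5187)=+, sgn(19)=+, so +1.
(a,b)_13: α=-1, u≡12; β=0, v≡11 (mod 13); (12|13)=+1, (11|13)=-1; sign (−1)^0·+1^0·-1^-1 = -1.
(a,b)_31: α=-2, u≡5; β=-2, v≡5 (mod 31); (5|31)=+1, (5|31)=+1; sign (−1)^0·+1^-2·+1^-2 = +1.
(a,b)_11: α=0, u≡6; β=-2, v≡10 (mod 11); (6|11)=-1, (10|11)=-1; sign (−1)^0·-1^-2·-1^0 = +1.
(a,b)_5: α=2, u≡3; β=6, v≡4 (mod 5); (3|5)=-1, (4|5)=+1; sign (−1)^0·-1^6·+1^2 = +1.
(a,b)_3: α=7, u≡1; β=8, v≡1 (mod 3); (1|3)=+1, (1|3)=+1; sign (−1)^0·+1^8·+1^7 = +1.
|Ram(5187, 19)| = 4, even; anisotropic at {2, 7, 13, 19}.

[2, 7, 13, 19]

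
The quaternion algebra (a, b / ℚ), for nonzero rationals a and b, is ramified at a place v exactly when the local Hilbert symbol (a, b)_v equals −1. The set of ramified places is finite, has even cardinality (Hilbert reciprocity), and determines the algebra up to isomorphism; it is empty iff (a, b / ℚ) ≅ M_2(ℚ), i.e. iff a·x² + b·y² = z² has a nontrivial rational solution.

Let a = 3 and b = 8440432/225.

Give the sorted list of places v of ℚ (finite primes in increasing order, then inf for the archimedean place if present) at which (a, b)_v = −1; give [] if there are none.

(a, b) ≡ (3, 527527) mod (ℚ^×)²; places V = {2, 3, 5, 7, 11, 13, 17, 31, ∞}.
(a,b)_17: α=0, u≡3; β=1, v≡7 (mod 17); (3|17)=-1, (7|17)=-1; sign (−1)^0·-1^1·-1^0 = -1.
(a,b)_11: α=0, u≡3; β=1, v≡8 (mod 11); (3|11)=+1, (8|11)=-1; sign (−1)^0·+1^1·-1^0 = +1.
(a,b)_2: α=0, β=4; u≡3, v≡7 (mod 8); ε(u)ε(v)=1·1, αω(v)=0·0, βω(u)=4·1; sum ≡ 1  ⇒  -1.
(a,b)_∞: sgn(3)=+, sgn(527527)=+, so +1.
(a,b)_3: α=1, u≡1; β=-2, v≡1 (mod 3); (1|3)=+1, (1|3)=+1; sign (−1)^0·+1^-2·+1^1 = +1.
(a,b)_7: α=0, u≡3; β=1, v≡5 (mod 7); (3|7)=-1, (5|7)=-1; sign (−1)^0·-1^1·-1^0 = -1.
(a,b)_5: α=0, u≡3; β=-2, v≡3 (mod 5); (3|5)=-1, (3|5)=-1; sign (−1)^0·-1^-2·-1^0 = +1.
(a,b)_31: α=0, u≡3; β=1, v≡27 (mod 31); (3|31)=-1, (27|31)=-1; sign (−1)^0·-1^1·-1^0 = -1.
(a,b)_13: α=0, u≡3; β=1, v≡11 (mod 13); (3|13)=+1, (11|13)=-1; sign (−1)^0·+1^1·-1^0 = +1.
(3, 527527 / ℚ) ramifies at {2, 7, 17, 31}: a division algebra.

[2, 7, 17, 31]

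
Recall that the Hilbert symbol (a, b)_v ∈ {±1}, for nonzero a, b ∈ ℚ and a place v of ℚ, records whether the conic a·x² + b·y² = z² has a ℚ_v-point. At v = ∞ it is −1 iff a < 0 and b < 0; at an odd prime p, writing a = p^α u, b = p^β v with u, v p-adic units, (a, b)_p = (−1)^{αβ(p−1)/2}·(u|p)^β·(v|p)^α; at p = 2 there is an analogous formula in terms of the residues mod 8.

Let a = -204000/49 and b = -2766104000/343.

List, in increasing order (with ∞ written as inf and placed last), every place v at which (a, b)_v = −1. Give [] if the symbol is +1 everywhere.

Mod squares: a ≡ -510, b ≡ -6545. Check v ∈ {∞, 2, 3, 5, 7, 11, 17, 43}.
v=2: v_2(a)=5, v_2(b)=6; units ≡ 1, 7 (mod 8); ε·ε+αω+βω = 0·1+5·0+6·0 ≡ 0  ⇒  (a,b)_2 = +1.
v=17: a=17^1·(≡16), b=17^1·(≡5) mod 17; (16|17)=+1, (5|17)=-1; (−1)^{1·1·8}·(+1)^1·(-1)^1 = -1.
v=3: a=3^1·(≡1), b=3^0·(≡1) mod 3; (1|3)=+1, (1|3)=+1; (−1)^{1·0·1}·(+1)^0·(+1)^1 = +1.
v=11: a=11^0·(≡10), b=11^1·(≡2) mod 11; (10|11)=-1, (2|11)=-1; (−1)^{0·1·5}·(-1)^1·(-1)^0 = -1.
v=7: a=7^-2·(≡1), b=7^-3·(≡5) mod 7; (1|7)=+1, (5|7)=-1; (−1)^{-2·-3·3}·(+1)^-3·(-1)^-2 = +1.
v=∞: -510 < 0 and -6545 < 0  ⇒  (a,b)_∞ = -1.
v=5: a=5^3·(≡2), b=5^3·(≡1) mod 5; (2|5)=-1, (1|5)=+1; (−1)^{3·3·2}·(-1)^3·(+1)^3 = -1.
v=43: a=43^0·(≡13), b=43^2·(≡30) mod 43; (13|43)=+1, (30|43)=-1; (−1)^{0·2·21}·(+1)^2·(-1)^0 = +1.
Ram(-510, -6545) = {5, 11, 17, ∞}; no ℚ_5-point on the conic.

[5, 11, 17, inf]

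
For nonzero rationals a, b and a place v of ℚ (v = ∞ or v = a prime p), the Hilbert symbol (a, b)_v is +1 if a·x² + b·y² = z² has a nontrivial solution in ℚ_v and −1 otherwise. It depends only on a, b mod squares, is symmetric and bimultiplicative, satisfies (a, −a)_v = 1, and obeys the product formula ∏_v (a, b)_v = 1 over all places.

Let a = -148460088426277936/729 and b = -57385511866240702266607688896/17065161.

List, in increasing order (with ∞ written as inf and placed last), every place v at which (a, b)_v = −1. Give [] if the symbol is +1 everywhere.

(a, b) ≡ (-20539, -96019) mod (ℚ^×)²; places V = {2, 3, 7, 11, 17, 19, 23, 29, 43, 47, ∞}.
(a,b)_11: α=2, u≡5; β=3, v≡1 (mod 11); (5|11)=+1, (1|11)=+1; sign (−1)^0·+1^3·+1^2 = +1.
(a,b)_23: α=1, u≡18; β=2, v≡12 (mod 23); (18|23)=+1, (12|23)=+1; sign (−1)^0·+1^2·+1^1 = +1.
(a,b)_19: α=1, u≡13; β=2, v≡9 (mod 19); (13|19)=-1, (9|19)=+1; sign (−1)^0·-1^2·+1^1 = +1.
(a,b)_47: α=1, u≡35; β=2, v≡3 (mod 47); (35|47)=-1, (3|47)=+1; sign (−1)^0·-1^2·+1^1 = +1.
(a,b)_2: α=4, β=6; u≡5, v≡5 (mod 8); ε(u)ε(v)=0·0, αω(v)=4·1, βω(u)=6·1; sum ≡ 0  ⇒  +1.
(a,b)_7: α=4, u≡3; β=7, v≡6 (mod 7); (3|7)=-1, (6|7)=-1; sign (−1)^0·-1^7·-1^4 = -1.
(a,b)_∞: sgn(-20539)=−, sgn(-96019)=−, so -1.
(a,b)_29: α=2, u≡7; β=3, v≡9 (mod 29); (7|29)=+1, (9|29)=+1; sign (−1)^0·+1^3·+1^2 = +1.
(a,b)_43: α=2, u≡13; β=3, v≡19 (mod 43); (13|43)=+1, (19|43)=-1; sign (−1)^0·+1^3·-1^2 = +1.
(a,b)_3: α=-6, u≡2; β=-10, v≡2 (mod 3); (2|3)=-1, (2|3)=-1; sign (−1)^0·-1^-10·-1^-6 = +1.
(a,b)_17: α=0, u≡10; β=-2, v≡10 (mod 17); (10|17)=-1, (10|17)=-1; sign (−1)^0·-1^-2·-1^0 = +1.
(-20539, -96019 / ℚ) ramifies at {7, ∞}: a division algebra.

[7, inf]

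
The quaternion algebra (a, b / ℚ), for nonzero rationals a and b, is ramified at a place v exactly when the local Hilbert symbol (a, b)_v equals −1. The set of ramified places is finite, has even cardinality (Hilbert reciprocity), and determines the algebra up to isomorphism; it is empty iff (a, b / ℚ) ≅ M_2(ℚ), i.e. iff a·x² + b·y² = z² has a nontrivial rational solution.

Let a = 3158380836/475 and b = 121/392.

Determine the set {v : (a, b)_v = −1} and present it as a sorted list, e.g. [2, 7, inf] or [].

Mod squares: a ≡ 121771, b ≡ 2. Check v ∈ {∞, 2, 3, 5, 7, 11, 13, 17, 19, 29}.
v=17: a=17^1·(≡10), b=17^0·(≡2) mod 17; (10|17)=-1, (2|17)=+1; (−1)^{1·0·8}·(-1)^0·(+1)^1 = +1.
v=29: a=29^1·(≡22), b=29^0·(≡10) mod 29; (22|29)=+1, (10|29)=-1; (−1)^{1·0·14}·(+1)^0·(-1)^1 = -1.
v=2: v_2(a)=2, v_2(b)=-3; units ≡ 3, 1 (mod 8); ε·ε+αω+βω = 1·0+2·0+-3·1 ≡ 1  ⇒  (a,b)_2 = -1.
v=11: a=11^0·(≡3), b=11^2·(≡8) mod 11; (3|11)=+1, (8|11)=-1; (−1)^{0·2·5}·(+1)^2·(-1)^0 = +1.
v=5: a=5^-2·(≡4), b=5^0·(≡3) mod 5; (4|5)=+1, (3|5)=-1; (−1)^{-2·0·2}·(+1)^0·(-1)^-2 = +1.
v=13: a=13^3·(≡5), b=13^0·(≡2) mod 13; (5|13)=-1, (2|13)=-1; (−1)^{3·0·6}·(-1)^0·(-1)^3 = -1.
v=∞: 121771 > 0 and 2 > 0  ⇒  (a,b)_∞ = +1.
v=3: a=3^6·(≡1), b=3^0·(≡2) mod 3; (1|3)=+1, (2|3)=-1; (−1)^{6·0·1}·(+1)^0·(-1)^6 = +1.
v=19: a=19^-1·(≡1), b=19^0·(≡18) mod 19; (1|19)=+1, (18|19)=-1; (−1)^{-1·0·9}·(+1)^0·(-1)^-1 = -1.
v=7: a=7^0·(≡5), b=7^-2·(≡2) mod 7; (5|7)=-1, (2|7)=+1; (−1)^{0·-2·3}·(-1)^-2·(+1)^0 = +1.
|Ram(121771, 2)| = 4, even; anisotropic at {2, 13, 19, 29}.

[2, 13, 19, 29]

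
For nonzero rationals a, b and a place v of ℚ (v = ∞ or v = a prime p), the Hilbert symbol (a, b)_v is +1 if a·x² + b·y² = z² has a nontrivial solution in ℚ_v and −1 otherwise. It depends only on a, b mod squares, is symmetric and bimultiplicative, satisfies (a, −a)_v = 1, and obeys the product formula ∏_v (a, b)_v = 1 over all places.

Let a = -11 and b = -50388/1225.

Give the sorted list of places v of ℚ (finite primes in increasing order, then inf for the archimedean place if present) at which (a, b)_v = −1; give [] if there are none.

(a, b) ≡ (-11, -12597) mod (ℚ^×)²; places V = {2, 3, 5, 7, 11, 13, 17, 19, ∞}.
(a,b)_13: α=0, u≡2; β=1, v≡8 (mod 13); (2|13)=-1, (8|13)=-1; sign (−1)^0·-1^1·-1^0 = -1.
(a,b)_5: α=0, u≡4; β=-2, v≡3 (mod 5); (4|5)=+1, (3|5)=-1; sign (−1)^0·+1^-2·-1^0 = +1.
(a,b)_2: α=0, β=2; u≡5, v≡3 (mod 8); ε(u)ε(v)=0·1, αω(v)=0·1, βω(u)=2·1; sum ≡ 0  ⇒  +1.
(a,b)_3: α=0, u≡1; β=1, v≡1 (mod 3); (1|3)=+1, (1|3)=+1; sign (−1)^0·+1^1·+1^0 = +1.
(a,b)_17: α=0, u≡6; β=1, v≡11 (mod 17); (6|17)=-1, (11|17)=-1; sign (−1)^0·-1^1·-1^0 = -1.
(a,b)_19: α=0, u≡8; β=1, v≡3 (mod 19); (8|19)=-1, (3|19)=-1; sign (−1)^0·-1^1·-1^0 = -1.
(a,b)_7: α=0, u≡3; β=-2, v≡3 (mod 7); (3|7)=-1, (3|7)=-1; sign (−1)^0·-1^-2·-1^0 = +1.
(a,b)_∞: sgn(-11)=−, sgn(-12597)=−, so -1.
(a,b)_11: α=1, u≡10; β=0, v≡9 (mod 11); (10|11)=-1, (9|11)=+1; sign (−1)^0·-1^0·+1^1 = +1.
|Ram(-11, -12597)| = 4, even; anisotropic at {13, 17, 19, ∞}.

[13, 17, 19, inf]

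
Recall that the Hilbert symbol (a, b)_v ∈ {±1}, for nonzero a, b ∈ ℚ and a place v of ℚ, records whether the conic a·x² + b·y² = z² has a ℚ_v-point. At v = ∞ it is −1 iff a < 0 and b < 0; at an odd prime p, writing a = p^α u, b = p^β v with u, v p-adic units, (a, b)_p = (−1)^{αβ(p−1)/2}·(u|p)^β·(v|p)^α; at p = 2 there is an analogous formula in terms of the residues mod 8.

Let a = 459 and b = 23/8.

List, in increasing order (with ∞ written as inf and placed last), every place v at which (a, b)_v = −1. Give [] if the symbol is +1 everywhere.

Mod squares: a ≡ 51, b ≡ 46. Check v ∈ {∞, 2, 3, 17, 23}.
v=23: a=23^0·(≡22), b=23^1·(≡3) mod 23; (22|23)=-1, (3|23)=+1; (−1)^{0·1·11}·(-1)^1·(+1)^0 = -1.
v=2: v_2(a)=0, v_2(b)=-3; units ≡ 3, 7 (mod 8); ε·ε+αω+βω = 1·1+0·0+-3·1 ≡ 0  ⇒  (a,b)_2 = +1.
v=3: a=3^3·(≡2), b=3^0·(≡1) mod 3; (2|3)=-1, (1|3)=+1; (−1)^{3·0·1}·(-1)^0·(+1)^3 = +1.
v=∞: 51 > 0 and 46 > 0  ⇒  (a,b)_∞ = +1.
v=17: a=17^1·(≡10), b=17^0·(≡5) mod 17; (10|17)=-1, (5|17)=-1; (−1)^{1·0·8}·(-1)^0·(-1)^1 = -1.
|Ram(51, 46)| = 2, even; anisotropic at {17, 23}.

[17, 23]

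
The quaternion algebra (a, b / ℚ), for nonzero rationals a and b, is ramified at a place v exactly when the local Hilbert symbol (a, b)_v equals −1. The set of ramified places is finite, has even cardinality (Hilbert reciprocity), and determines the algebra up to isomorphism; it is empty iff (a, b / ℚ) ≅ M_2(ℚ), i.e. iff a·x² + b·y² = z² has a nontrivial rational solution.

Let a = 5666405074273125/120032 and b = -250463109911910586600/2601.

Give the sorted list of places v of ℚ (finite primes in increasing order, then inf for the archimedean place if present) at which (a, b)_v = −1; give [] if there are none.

[2, 31]

(a, b) ≡ (806, -4186) mod (ℚ^×)²; places V = {2, 3, 5, 7, 11, 13, 17, 19, 23, 29, 31, ∞}.
(a,b)_13: α=3, u≡12; β=5, v≡9 (mod 13); (12|13)=+1, (9|13)=+1; sign (−1)^0·+1^5·+1^3 = +1.
(a,b)_19: α=2, u≡10; β=0, v≡8 (mod 19); (10|19)=-1, (8|19)=-1; sign (−1)^0·-1^0·-1^2 = +1.
(a,b)_17: α=0, u≡7; β=-2, v≡16 (mod 17); (7|17)=-1, (16|17)=+1; sign (−1)^0·-1^-2·+1^0 = +1.
(a,b)_∞: sgn(806)=+, sgn(-4186)=−, so +1.
(a,b)_7: α=4, u≡2; β=3, v≡2 (mod 7); (2|7)=+1, (2|7)=+1; sign (−1)^0·+1^3·+1^4 = +1.
(a,b)_11: α=-2, u≡3; β=0, v≡5 (mod 11); (3|11)=+1, (5|11)=+1; sign (−1)^0·+1^0·+1^-2 = +1.
(a,b)_31: α=-1, u≡27; β=2, v≡12 (mod 31); (27|31)=-1, (12|31)=-1; sign (−1)^0·-1^2·-1^-1 = -1.
(a,b)_23: α=2, u≡6; β=3, v≡3 (mod 23); (6|23)=+1, (3|23)=+1; sign (−1)^0·+1^3·+1^2 = +1.
(a,b)_29: α=0, u≡6; β=2, v≡2 (mod 29); (6|29)=+1, (2|29)=-1; sign (−1)^0·+1^2·-1^0 = +1.
(a,b)_2: α=-5, β=3; u≡3, v≡3 (mod 8); ε(u)ε(v)=1·1, αω(v)=-5·1, βω(u)=3·1; sum ≡ 1  ⇒  -1.
(a,b)_3: α=2, u≡2; β=-2, v≡2 (mod 3); (2|3)=-1, (2|3)=-1; sign (−1)^0·-1^-2·-1^2 = +1.
(a,b)_5: α=4, u≡1; β=2, v≡1 (mod 5); (1|5)=+1, (1|5)=+1; sign (−1)^0·+1^2·+1^4 = +1.
|Ram(806, -4186)| = 2, even; anisotropic at {2, 31}.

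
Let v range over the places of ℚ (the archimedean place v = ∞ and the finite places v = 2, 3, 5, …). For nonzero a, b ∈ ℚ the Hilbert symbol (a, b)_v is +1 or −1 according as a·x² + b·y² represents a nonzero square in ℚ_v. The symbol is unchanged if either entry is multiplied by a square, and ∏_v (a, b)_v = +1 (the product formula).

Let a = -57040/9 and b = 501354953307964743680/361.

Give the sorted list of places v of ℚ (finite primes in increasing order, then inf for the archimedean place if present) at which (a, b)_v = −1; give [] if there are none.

(a, b) ≡ (-3565, 5113130) mod (ℚ^×)²; places V = {2, 3, 5, 7, 11, 19, 23, 31, 43, 47, ∞}.
(a,b)_23: α=1, u≡3; β=3, v≡17 (mod 23); (3|23)=+1, (17|23)=-1; sign (−1)^1·+1^3·-1^1 = +1.
(a,b)_31: α=1, u≡16; β=4, v≡21 (mod 31); (16|31)=+1, (21|31)=-1; sign (−1)^0·+1^4·-1^1 = -1.
(a,b)_3: α=-2, u≡2; β=0, v≡2 (mod 3); (2|3)=-1, (2|3)=-1; sign (−1)^0·-1^0·-1^-2 = +1.
(a,b)_∞: sgn(-3565)=−, sgn(5113130)=+, so +1.
(a,b)_11: α=0, u≡8; β=1, v≡4 (mod 11); (8|11)=-1, (4|11)=+1; sign (−1)^0·-1^1·+1^0 = -1.
(a,b)_47: α=0, u≡2; β=1, v≡16 (mod 47); (2|47)=+1, (16|47)=+1; sign (−1)^0·+1^1·+1^0 = +1.
(a,b)_5: α=1, u≡3; β=1, v≡1 (mod 5); (3|5)=-1, (1|5)=+1; sign (−1)^0·-1^1·+1^1 = -1.
(a,b)_19: α=0, u≡4; β=-2, v≡10 (mod 19); (4|19)=+1, (10|19)=-1; sign (−1)^0·+1^-2·-1^0 = +1.
(a,b)_43: α=0, u≡31; β=1, v≡38 (mod 43); (31|43)=+1, (38|43)=+1; sign (−1)^0·+1^1·+1^0 = +1.
(a,b)_7: α=0, u≡5; β=2, v≡4 (mod 7); (5|7)=-1, (4|7)=+1; sign (−1)^0·-1^2·+1^0 = +1.
(a,b)_2: α=4, β=13; u≡3, v≡5 (mod 8); ε(u)ε(v)=1·0, αω(v)=4·1, βω(u)=13·1; sum ≡ 1  ⇒  -1.
|Ram(-3565, 5113130)| = 4, even; anisotropic at {2, 5, 11, 31}.

[2, 5, 11, 31]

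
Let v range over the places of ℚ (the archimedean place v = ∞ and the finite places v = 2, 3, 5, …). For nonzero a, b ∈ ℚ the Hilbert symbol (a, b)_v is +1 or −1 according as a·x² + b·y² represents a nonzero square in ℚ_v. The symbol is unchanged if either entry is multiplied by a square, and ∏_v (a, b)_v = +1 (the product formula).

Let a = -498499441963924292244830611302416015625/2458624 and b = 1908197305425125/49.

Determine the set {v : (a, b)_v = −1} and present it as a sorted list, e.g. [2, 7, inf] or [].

[5, 11]

(a, b) ≡ (-608465, 623645) mod (ℚ^×)²; places V = {2, 3, 5, 7, 11, 13, 17, 23, 29, 37, ∞}.
(a,b)_3: α=2, u≡1; β=0, v≡2 (mod 3); (1|3)=+1, (2|3)=-1; sign (−1)^0·+1^0·-1^2 = +1.
(a,b)_5: α=9, u≡2; β=3, v≡4 (mod 5); (2|5)=-1, (4|5)=+1; sign (−1)^0·-1^3·+1^9 = -1.
(a,b)_7: α=-4, u≡5; β=-2, v≡1 (mod 7); (5|7)=-1, (1|7)=+1; sign (−1)^0·-1^-2·+1^-4 = +1.
(a,b)_2: α=-10, β=0; u≡7, v≡5 (mod 8); ε(u)ε(v)=1·0, αω(v)=-10·1, βω(u)=0·0; sum ≡ 0  ⇒  +1.
(a,b)_29: α=2, u≡5; β=1, v≡5 (mod 29); (5|29)=+1, (5|29)=+1; sign (−1)^0·+1^1·+1^2 = +1.
(a,b)_37: α=5, u≡15; β=2, v≡21 (mod 37); (15|37)=-1, (21|37)=+1; sign (−1)^0·-1^2·+1^5 = +1.
(a,b)_∞: sgn(-608465)=−, sgn(623645)=+, so +1.
(a,b)_11: α=3, u≡9; β=1, v≡1 (mod 11); (9|11)=+1, (1|11)=+1; sign (−1)^1·+1^1·+1^3 = -1.
(a,b)_23: α=7, u≡9; β=3, v≡10 (mod 23); (9|23)=+1, (10|23)=-1; sign (−1)^1·+1^3·-1^7 = +1.
(a,b)_17: α=2, u≡1; β=1, v≡13 (mod 17); (1|17)=+1, (13|17)=+1; sign (−1)^0·+1^1·+1^2 = +1.
(a,b)_13: α=5, u≡7; β=2, v≡4 (mod 13); (7|13)=-1, (4|13)=+1; sign (−1)^0·-1^2·+1^5 = +1.
|Ram(-608465, 623645)| = 2, even; anisotropic at {5, 11}.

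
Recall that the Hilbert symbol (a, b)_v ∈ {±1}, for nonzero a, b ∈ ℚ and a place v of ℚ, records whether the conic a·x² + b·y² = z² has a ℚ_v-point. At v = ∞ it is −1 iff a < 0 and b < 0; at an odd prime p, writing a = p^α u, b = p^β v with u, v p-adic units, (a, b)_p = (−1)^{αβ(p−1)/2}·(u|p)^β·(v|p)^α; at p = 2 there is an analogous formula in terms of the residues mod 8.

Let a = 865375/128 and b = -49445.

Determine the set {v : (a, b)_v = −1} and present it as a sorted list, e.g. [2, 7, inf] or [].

[7, 11, 23, 43]

Mod squares: a ≡ 69230, b ≡ -49445. Check v ∈ {∞, 2, 5, 7, 11, 23, 29, 31, 43}.
v=5: a=5^3·(≡1), b=5^1·(≡1) mod 5; (1|5)=+1, (1|5)=+1; (−1)^{3·1·2}·(+1)^1·(+1)^3 = +1.
v=29: a=29^0·(≡23), b=29^1·(≡6) mod 29; (23|29)=+1, (6|29)=+1; (−1)^{0·1·14}·(+1)^1·(+1)^0 = +1.
v=11: a=11^0·(≡7), b=11^1·(≡4) mod 11; (7|11)=-1, (4|11)=+1; (−1)^{0·1·5}·(-1)^1·(+1)^0 = -1.
v=31: a=31^0·(≡18), b=31^1·(≡17) mod 31; (18|31)=+1, (17|31)=-1; (−1)^{0·1·15}·(+1)^1·(-1)^0 = +1.
v=∞: 69230 > 0 and -49445 < 0  ⇒  (a,b)_∞ = +1.
v=7: a=7^1·(≡6), b=7^0·(≡3) mod 7; (6|7)=-1, (3|7)=-1; (−1)^{1·0·3}·(-1)^0·(-1)^1 = -1.
v=23: a=23^1·(≡21), b=23^0·(≡5) mod 23; (21|23)=-1, (5|23)=-1; (−1)^{1·0·11}·(-1)^0·(-1)^1 = -1.
v=43: a=43^1·(≡42), b=43^0·(≡5) mod 43; (42|43)=-1, (5|43)=-1; (−1)^{1·0·21}·(-1)^0·(-1)^1 = -1.
v=2: v_2(a)=-7, v_2(b)=0; units ≡ 7, 3 (mod 8); ε·ε+αω+βω = 1·1+-7·1+0·0 ≡ 0  ⇒  (a,b)_2 = +1.
(69230, -49445 / ℚ) ramifies at {7, 11, 23, 43}: a division algebra.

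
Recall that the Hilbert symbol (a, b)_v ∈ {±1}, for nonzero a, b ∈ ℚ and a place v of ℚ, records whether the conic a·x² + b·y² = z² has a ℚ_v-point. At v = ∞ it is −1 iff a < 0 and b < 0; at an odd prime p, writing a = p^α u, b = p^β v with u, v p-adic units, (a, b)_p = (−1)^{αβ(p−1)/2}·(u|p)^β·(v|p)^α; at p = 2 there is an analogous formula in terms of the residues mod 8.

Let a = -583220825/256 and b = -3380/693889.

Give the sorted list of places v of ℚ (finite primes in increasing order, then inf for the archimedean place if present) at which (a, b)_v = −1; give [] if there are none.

[2, 5, 11, 31, 37, inf]

(a, b) ≡ (-12617, -5) mod (ℚ^×)²; places V = {2, 5, 7, 11, 13, 17, 31, 37, 43, ∞}.
(a,b)_13: α=0, u≡11; β=2, v≡6 (mod 13); (11|13)=-1, (6|13)=-1; sign (−1)^0·-1^2·-1^0 = +1.
(a,b)_∞: sgn(-12617)=−, sgn(-5)=−, so -1.
(a,b)_7: α=0, u≡4; β=-4, v≡4 (mod 7); (4|7)=+1, (4|7)=+1; sign (−1)^0·+1^-4·+1^0 = +1.
(a,b)_43: α=2, u≡10; β=0, v≡13 (mod 43); (10|43)=+1, (13|43)=+1; sign (−1)^0·+1^0·+1^2 = +1.
(a,b)_31: α=1, u≡29; β=0, v≡29 (mod 31); (29|31)=-1, (29|31)=-1; sign (−1)^0·-1^0·-1^1 = -1.
(a,b)_17: α=0, u≡11; β=-2, v≡5 (mod 17); (11|17)=-1, (5|17)=-1; sign (−1)^0·-1^-2·-1^0 = +1.
(a,b)_5: α=2, u≡2; β=1, v≡1 (mod 5); (2|5)=-1, (1|5)=+1; sign (−1)^0·-1^1·+1^2 = -1.
(a,b)_2: α=-8, β=2; u≡7, v≡3 (mod 8); ε(u)ε(v)=1·1, αω(v)=-8·1, βω(u)=2·0; sum ≡ 1  ⇒  -1.
(a,b)_37: α=1, u≡32; β=0, v≡22 (mod 37); (32|37)=-1, (22|37)=-1; sign (−1)^0·-1^0·-1^1 = -1.
(a,b)_11: α=1, u≡8; β=0, v≡7 (mod 11); (8|11)=-1, (7|11)=-1; sign (−1)^0·-1^0·-1^1 = -1.
|Ram(-12617, -5)| = 6, even; anisotropic at {2, 5, 11, 31, 37, ∞}.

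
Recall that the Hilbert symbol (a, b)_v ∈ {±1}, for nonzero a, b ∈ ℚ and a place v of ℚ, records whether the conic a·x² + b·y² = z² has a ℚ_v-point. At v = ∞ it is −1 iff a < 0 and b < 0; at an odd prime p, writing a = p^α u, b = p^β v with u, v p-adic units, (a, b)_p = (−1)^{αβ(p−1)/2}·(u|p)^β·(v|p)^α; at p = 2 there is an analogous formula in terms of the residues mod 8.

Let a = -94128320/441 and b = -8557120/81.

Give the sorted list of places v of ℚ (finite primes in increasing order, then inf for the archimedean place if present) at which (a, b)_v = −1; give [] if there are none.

Mod squares: a ≡ -12155, b ≡ -1105. Check v ∈ {∞, 2, 3, 5, 7, 11, 13, 17}.
v=2: v_2(a)=6, v_2(b)=6; units ≡ 5, 7 (mod 8); ε·ε+αω+βω = 0·1+6·0+6·1 ≡ 0  ⇒  (a,b)_2 = +1.
v=13: a=13^1·(≡4), b=13^1·(≡5) mod 13; (4|13)=+1, (5|13)=-1; (−1)^{1·1·6}·(+1)^1·(-1)^1 = -1.
v=7: a=7^-2·(≡4), b=7^0·(≡4) mod 7; (4|7)=+1, (4|7)=+1; (−1)^{-2·0·3}·(+1)^0·(+1)^-2 = +1.
v=3: a=3^-2·(≡1), b=3^-4·(≡2) mod 3; (1|3)=+1, (2|3)=-1; (−1)^{-2·-4·1}·(+1)^-4·(-1)^-2 = +1.
v=17: a=17^1·(≡9), b=17^1·(≡6) mod 17; (9|17)=+1, (6|17)=-1; (−1)^{1·1·8}·(+1)^1·(-1)^1 = -1.
v=5: a=5^1·(≡1), b=5^1·(≡1) mod 5; (1|5)=+1, (1|5)=+1; (−1)^{1·1·2}·(+1)^1·(+1)^1 = +1.
v=∞: -12155 < 0 and -1105 < 0  ⇒  (a,b)_∞ = -1.
v=11: a=11^3·(≡10), b=11^2·(≡8) mod 11; (10|11)=-1, (8|11)=-1; (−1)^{3·2·5}·(-1)^2·(-1)^3 = -1.
(-12155, -1105 / ℚ) ramifies at {11, 13, 17, ∞}: a division algebra.

[11, 13, 17, inf]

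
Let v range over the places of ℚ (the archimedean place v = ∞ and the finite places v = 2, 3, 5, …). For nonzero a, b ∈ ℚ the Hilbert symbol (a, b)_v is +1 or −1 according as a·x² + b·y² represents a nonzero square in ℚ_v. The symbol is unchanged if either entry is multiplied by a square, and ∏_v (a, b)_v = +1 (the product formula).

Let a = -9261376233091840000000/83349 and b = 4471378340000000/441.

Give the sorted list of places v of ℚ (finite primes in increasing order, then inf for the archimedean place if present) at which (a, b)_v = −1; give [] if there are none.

[3, 11]

Mod squares: a ≡ -15015, b ≡ 65. Check v ∈ {∞, 2, 3, 5, 7, 11, 13, 29}.
v=5: a=5^7·(≡2), b=5^7·(≡2) mod 5; (2|5)=-1, (2|5)=-1; (−1)^{7·7·2}·(-1)^7·(-1)^7 = +1.
v=2: v_2(a)=14, v_2(b)=8; units ≡ 1, 1 (mod 8); ε·ε+αω+βω = 0·0+14·0+8·0 ≡ 0  ⇒  (a,b)_2 = +1.
v=29: a=29^0·(≡5), b=29^2·(≡24) mod 29; (5|29)=+1, (24|29)=+1; (−1)^{0·2·14}·(+1)^2·(+1)^0 = +1.
v=∞: -15015 < 0 and 65 > 0  ⇒  (a,b)_∞ = +1.
v=13: a=13^5·(≡11), b=13^3·(≡8) mod 13; (11|13)=-1, (8|13)=-1; (−1)^{5·3·6}·(-1)^3·(-1)^5 = +1.
v=3: a=3^-5·(≡2), b=3^-2·(≡2) mod 3; (2|3)=-1, (2|3)=-1; (−1)^{-5·-2·1}·(-1)^-2·(-1)^-5 = -1.
v=11: a=11^7·(≡2), b=11^2·(≡8) mod 11; (2|11)=-1, (8|11)=-1; (−1)^{7·2·5}·(-1)^2·(-1)^7 = -1.
v=7: a=7^-3·(≡2), b=7^-2·(≡1) mod 7; (2|7)=+1, (1|7)=+1; (−1)^{-3·-2·3}·(+1)^-2·(+1)^-3 = +1.
(-15015, 65 / ℚ) ramifies at {3, 11}: a division algebra.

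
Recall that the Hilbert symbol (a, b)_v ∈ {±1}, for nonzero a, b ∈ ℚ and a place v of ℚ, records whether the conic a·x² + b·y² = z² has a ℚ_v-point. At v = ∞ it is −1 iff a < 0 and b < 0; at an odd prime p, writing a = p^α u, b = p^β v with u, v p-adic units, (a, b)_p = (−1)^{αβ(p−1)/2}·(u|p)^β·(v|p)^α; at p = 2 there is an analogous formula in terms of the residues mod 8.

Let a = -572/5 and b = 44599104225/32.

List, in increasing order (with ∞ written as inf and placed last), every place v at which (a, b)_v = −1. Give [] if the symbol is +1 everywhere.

(a, b) ≡ (-715, 2) mod (ℚ^×)²; places V = {2, 3, 5, 11, 13, 19, ∞}.
(a,b)_19: α=0, u≡11; β=4, v≡10 (mod 19); (11|19)=+1, (10|19)=-1; sign (−1)^0·+1^4·-1^0 = +1.
(a,b)_2: α=2, β=-5; u≡5, v≡1 (mod 8); ε(u)ε(v)=0·0, αω(v)=2·0, βω(u)=-5·1; sum ≡ 1  ⇒  -1.
(a,b)_5: α=-1, u≡3; β=2, v≡2 (mod 5); (3|5)=-1, (2|5)=-1; sign (−1)^0·-1^2·-1^-1 = -1.
(a,b)_∞: sgn(-715)=−, sgn(2)=+, so +1.
(a,b)_13: α=1, u≡12; β=2, v≡2 (mod 13); (12|13)=+1, (2|13)=-1; sign (−1)^0·+1^2·-1^1 = -1.
(a,b)_3: α=0, u≡2; β=4, v≡2 (mod 3); (2|3)=-1, (2|3)=-1; sign (−1)^0·-1^4·-1^0 = +1.
(a,b)_11: α=1, u≡5; β=0, v≡6 (mod 11); (5|11)=+1, (6|11)=-1; sign (−1)^0·+1^0·-1^1 = -1.
Ram(-715, 2) = {2, 5, 11, 13}; no ℚ_2-point on the conic.

[2, 5, 11, 13]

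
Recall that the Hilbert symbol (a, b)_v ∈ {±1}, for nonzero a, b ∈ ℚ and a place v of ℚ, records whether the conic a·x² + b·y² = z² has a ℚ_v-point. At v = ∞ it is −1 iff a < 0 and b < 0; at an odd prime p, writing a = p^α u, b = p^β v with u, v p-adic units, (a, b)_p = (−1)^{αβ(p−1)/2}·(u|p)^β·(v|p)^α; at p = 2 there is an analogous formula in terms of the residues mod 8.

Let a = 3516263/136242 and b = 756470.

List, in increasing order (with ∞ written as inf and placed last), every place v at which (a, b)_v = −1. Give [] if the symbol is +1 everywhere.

[11, 13]

(a, b) ≡ (46, 1430) mod (ℚ^×)²; places V = {2, 3, 5, 11, 13, 17, 23, 29, ∞}.
(a,b)_∞: sgn(46)=+, sgn(1430)=+, so +1.
(a,b)_5: α=0, u≡4; β=1, v≡4 (mod 5); (4|5)=+1, (4|5)=+1; sign (−1)^0·+1^1·+1^0 = +1.
(a,b)_13: α=0, u≡5; β=1, v≡2 (mod 13); (5|13)=-1, (2|13)=-1; sign (−1)^0·-1^1·-1^0 = -1.
(a,b)_11: α=0, u≡2; β=1, v≡9 (mod 11); (2|11)=-1, (9|11)=+1; sign (−1)^0·-1^1·+1^0 = -1.
(a,b)_23: α=3, u≡1; β=2, v≡4 (mod 23); (1|23)=+1, (4|23)=+1; sign (−1)^0·+1^2·+1^3 = +1.
(a,b)_3: α=-4, u≡1; β=0, v≡2 (mod 3); (1|3)=+1, (2|3)=-1; sign (−1)^0·+1^0·-1^-4 = +1.
(a,b)_17: α=2, u≡3; β=0, v≡4 (mod 17); (3|17)=-1, (4|17)=+1; sign (−1)^0·-1^0·+1^2 = +1.
(a,b)_29: α=-2, u≡11; β=0, v≡5 (mod 29); (11|29)=-1, (5|29)=+1; sign (−1)^0·-1^0·+1^-2 = +1.
(a,b)_2: α=-1, β=1; u≡7, v≡3 (mod 8); ε(u)ε(v)=1·1, αω(v)=-1·1, βω(u)=1·0; sum ≡ 0  ⇒  +1.
Ram(46, 1430) = {11, 13}; no ℚ_11-point on the conic.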